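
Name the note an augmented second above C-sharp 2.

Two letter names up from C: D.
Moving 3 semitones up from C#2 (the size of an augmented second) reaches D##2.

D-double-sharp 2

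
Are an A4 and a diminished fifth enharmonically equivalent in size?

An augmented fourth = 6 semitones = a diminished fifth; enharmonically equal.

Yes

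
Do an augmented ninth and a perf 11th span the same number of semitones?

No

An augmented ninth spans 15 semitones; a perfect eleventh spans 17 semitones. They differ by 2.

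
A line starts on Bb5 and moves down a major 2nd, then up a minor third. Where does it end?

Cb6

Bb5 down a major second → Ab5 (2 semitones).
Ab5 up a minor third → Cb6 (3 semitones).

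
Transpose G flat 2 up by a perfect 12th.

D flat 4

Five letters up from G (plus an octave) reaches D.
A perfect twelfth spans 19 semitones, so from Gb2 the target pitch is Db4.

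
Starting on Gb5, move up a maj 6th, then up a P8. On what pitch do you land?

Eb7

Up a major sixth from Gb5: Eb6 (9 semitones up).
Eb6 up a perfect octave → Eb7 (12 semitones).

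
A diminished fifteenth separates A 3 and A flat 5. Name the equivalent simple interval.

Each octave removed subtracts seven from the number: 15 − 7 = 8.
Quality carries through unchanged, so the simple form is a diminished octave.

diminished octave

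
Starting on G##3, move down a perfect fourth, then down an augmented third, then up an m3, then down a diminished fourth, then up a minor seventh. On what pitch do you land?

G#3

Down a perfect fourth from G##3: D##3 (5 semitones down).
D##3 down an augmented third → B2 (5 semitones).
Up a minor third from B2: D3 (3 semitones up).
Down a diminished fourth from D3: A#2 (4 semitones down).
A minor seventh up from A#2 is G#3.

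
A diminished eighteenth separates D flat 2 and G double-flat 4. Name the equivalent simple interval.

Take out 2 octaves (14 from the number): 18 − 14 = 4.
So a diminished eighteenth is 2 octaves plus a diminished fourth. The quality is unchanged.

d4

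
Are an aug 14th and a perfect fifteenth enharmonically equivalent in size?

An augmented fourteenth spans 24 semitones, and a perfect fifteenth also spans 24 semitones — they're enharmonic.

Yes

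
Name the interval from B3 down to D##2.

Descending from B3 to D##2 is the same interval as ascending D##2 to B3.
D to B spans six letter names (D-E-F-G-A-B), plus an octave — that makes it a thirteenth of some quality.
The major thirteenth is 21 semitones; here we have 19, two semitones narrower: diminished.
(Equivalently, a compound diminished sixth: a diminished sixth plus an octave.)

d13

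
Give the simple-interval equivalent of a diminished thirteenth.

d6

Each octave removed subtracts seven from the number: 13 − 7 = 6.
Quality carries through unchanged, so the simple form is a diminished sixth.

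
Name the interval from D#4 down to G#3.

perfect fifth

Descending from D#4 to G#3 is the same interval as ascending G#3 to D#4.
G to D spans five letter names (G-A-B-C-D) — that makes it a fifth of some quality.
G#3 to D#4 is 7 semitones, matching the perfect fifth exactly, so the quality is perfect.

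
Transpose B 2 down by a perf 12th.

Counting five letter names plus an octave down from B lands on E.
Moving 19 semitones down from B2 (the size of a perfect twelfth) reaches E1.

E 1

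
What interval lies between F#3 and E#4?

F to E spans seven letter names (F-G-A-B-C-D-E): a seventh.
F#3 to E#4 is 11 semitones, matching the major seventh exactly, so the quality is major.

major seventh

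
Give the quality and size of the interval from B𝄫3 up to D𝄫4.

m3

B to D spans three letter names (B-C-D): a third.
A major third would be 4 semitones, but Bbb3 to Dbb4 is 3 — one semitone narrower, making it a minor third.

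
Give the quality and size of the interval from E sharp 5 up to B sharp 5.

E to B spans five letter names (E-F-G-A-B) — that makes it a fifth of some quality.
The perfect fifth spans 7 semitones, and E#5 to B#5 is exactly 7 semitones — so this is a perfect fifth.

perfect fifth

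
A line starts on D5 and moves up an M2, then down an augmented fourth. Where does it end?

D5 up a major second → E5 (2 semitones).
E5 down an augmented fourth → Bb4 (6 semitones).

Bb4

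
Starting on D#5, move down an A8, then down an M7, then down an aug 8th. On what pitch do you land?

An augmented octave down from D#5 is D4.
A major seventh down from D4 is Eb3.
An augmented octave down from Eb3 is Ebb2.

Ebb2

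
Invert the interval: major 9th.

First reduce the compound major ninth to its simple form, a major second.
Inverted interval numbers add to nine, so a second pairs with a seventh (2 + 7 = 9).
The quality also flips — major becomes minor — giving a minor seventh.

minor seventh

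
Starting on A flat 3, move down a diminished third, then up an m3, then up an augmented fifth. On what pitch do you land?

E sharp 4

Down a diminished third from Ab3: F#3 (2 semitones down).
F#3 up a minor third → A3 (3 semitones).
An augmented fifth up from A3 is E#4.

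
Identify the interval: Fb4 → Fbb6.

diminished fifteenth

F to F is the same letter name, plus 2 octaves — that makes it a fifteenth of some quality.
The perfect fifteenth is 24 semitones; here we have 23, one semitone narrower: diminished.
(Equivalently, a compound diminished octave: a diminished octave plus an octave.)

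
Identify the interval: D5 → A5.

D to A spans five letter names (D-E-F-G-A): a fifth.
Counting semitones, D5→A5 is 7, which is the perfect fifth.

perfect fifth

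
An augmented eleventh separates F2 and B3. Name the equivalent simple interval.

augmented 4th

Take out an octave (7 from the number): 11 − 7 = 4.
So an augmented eleventh is an octave plus an augmented fourth. The quality is unchanged.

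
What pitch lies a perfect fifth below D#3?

G#2

Five letter names down from D: G.
Moving 7 semitones down from D#3 (the size of a perfect fifth) reaches G#2.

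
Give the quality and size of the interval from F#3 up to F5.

diminished fifteenth

F to F is the same letter name, plus 2 octaves — that makes it a fifteenth of some quality.
F#3 to F5 spans 23 semitones — one semitone narrower than the perfect fifteenth (24) — giving a diminished fifteenth.
(Equivalently, a compound diminished octave: a diminished octave plus an octave.)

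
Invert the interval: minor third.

major 6th

The rule of nine gives the new number: 9 − 3 = 6, so a third becomes a sixth.
The quality also flips — minor becomes major — giving a major sixth.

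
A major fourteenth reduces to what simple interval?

Subtracting seven from the interval number removes an octave: 14 − 7 = 7.
So a major fourteenth is an octave plus a major seventh. The quality is unchanged.

M7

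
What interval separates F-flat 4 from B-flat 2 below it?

diminished twelfth

Descending from Fb4 to Bb2 is the same interval as ascending Bb2 to Fb4.
B to F spans five letter names (B-C-D-E-F), plus an octave: a twelfth.
A perfect twelfth would be 19 semitones; Bb2 to Fb4 is 18, one semitone narrower, so the interval is diminished.
(Equivalently, a compound diminished fifth: a diminished fifth plus an octave.)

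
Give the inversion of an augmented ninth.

d7

First reduce the compound augmented ninth to its simple form, an augmented second.
Interval numbers invert to sum to nine: 2 + 7 = 9, so a second inverts to a seventh.
And augmented becomes diminished under inversion, so we get a diminished seventh.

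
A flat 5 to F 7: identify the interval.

major 13th

A to F spans six letter names (A-B-C-D-E-F), plus an octave: a thirteenth.
The major thirteenth spans 21 semitones, and Ab5 to F7 is exactly 21 semitones — so this is a major thirteenth.
(Equivalently, a compound major sixth: a major sixth plus an octave.)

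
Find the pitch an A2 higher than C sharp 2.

Two letter names up from C: D.
An augmented second is 3 semitones; 3 semitones up from C#2 gives D##2.

D double-sharp 2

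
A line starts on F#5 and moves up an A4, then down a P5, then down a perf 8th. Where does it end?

An augmented fourth up from F#5 is B#5.
B#5 down a perfect fifth → E#5 (7 semitones).
E#5 down a perfect octave → E#4 (12 semitones).

E#4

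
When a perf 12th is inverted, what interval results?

First reduce the compound perfect twelfth to its simple form, a perfect fifth.
Interval numbers invert to sum to nine: 5 + 4 = 9, so a fifth inverts to a fourth.
The quality also flips — perfect stays perfect — giving a perfect fourth.

perfect 4th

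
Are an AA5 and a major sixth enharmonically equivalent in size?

A doubly augmented fifth spans 9 semitones, and a major sixth also spans 9 semitones — they're enharmonic.

Yes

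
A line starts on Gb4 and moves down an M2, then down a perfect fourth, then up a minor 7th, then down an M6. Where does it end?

Dbb4

Gb4 down a major second → Fb4 (2 semitones).
Fb4 down a perfect fourth → Cb4 (5 semitones).
Cb4 up a minor seventh → Bbb4 (10 semitones).
A major sixth down from Bbb4 is Dbb4.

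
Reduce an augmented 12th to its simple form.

augmented fifth

Subtracting seven from the interval number removes an octave: 12 − 7 = 5.
Quality carries through unchanged, so the simple form is an augmented fifth.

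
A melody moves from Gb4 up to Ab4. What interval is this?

G to A spans two letter names (G-A) — that makes it a second of some quality.
Counting semitones, Gb4→Ab4 is 2, which is the major second.

major 2nd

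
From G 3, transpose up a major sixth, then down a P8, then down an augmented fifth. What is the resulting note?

A flat 2

G3 up a major sixth → E4 (9 semitones).
E4 down a perfect octave → E3 (12 semitones).
An augmented fifth down from E3 is Ab2.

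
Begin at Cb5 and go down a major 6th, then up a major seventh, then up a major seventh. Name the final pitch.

C6

Cb5 down a major sixth → Ebb4 (9 semitones).
Up a major seventh from Ebb4: Db5 (11 semitones up).
Db5 up a major seventh → C6 (11 semitones).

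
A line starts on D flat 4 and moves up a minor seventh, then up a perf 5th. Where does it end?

G flat 5

Up a minor seventh from Db4: Cb5 (10 semitones up).
A perfect fifth up from Cb5 is Gb5.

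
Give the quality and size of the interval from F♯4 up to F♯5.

perfect octave

F to F is the same letter name, plus an octave, so the interval is some kind of octave.
The perfect octave spans 12 semitones, and F#4 to F#5 is exactly 12 semitones — so this is a perfect octave.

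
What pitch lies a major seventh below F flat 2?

The seventh takes the letter from F down to G.
A major seventh spans 11 semitones, so from Fb2 the target pitch is Gbb1.

G double-flat 1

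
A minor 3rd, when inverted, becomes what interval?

Interval numbers invert to sum to nine: 3 + 6 = 9, so a third inverts to a sixth.
Quality inverts too: minor becomes major. That makes the inversion a major sixth.

major sixth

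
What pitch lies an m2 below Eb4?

D4

Two letter names down from E: D.
Moving 1 semitone down from Eb4 (the size of a minor second) reaches D4.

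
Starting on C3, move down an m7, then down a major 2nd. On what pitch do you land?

C2

C3 down a minor seventh → D2 (10 semitones).
A major second down from D2 is C2.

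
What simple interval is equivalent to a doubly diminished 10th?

Subtracting seven from the interval number removes an octave: 10 − 7 = 3.
Quality carries through unchanged, so the simple form is a doubly diminished third.

doubly diminished 3rd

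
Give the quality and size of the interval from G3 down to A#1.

diminished fourteenth

Descending from G3 to A#1 is the same interval as ascending A#1 to G3.
A to G spans seven letter names (A-B-C-D-E-F-G), plus an octave: a fourteenth.
A major fourteenth would be 23 semitones; A#1 to G3 is 21, two semitones narrower, so the interval is diminished.
(Equivalently, a compound diminished seventh: a diminished seventh plus an octave.)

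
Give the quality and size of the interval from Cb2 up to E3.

A10

C to E spans three letter names (C-D-E), plus an octave: a tenth.
The major tenth is 16 semitones; here we have 17, one semitone wider: augmented.
(Equivalently, a compound augmented third: an augmented third plus an octave.)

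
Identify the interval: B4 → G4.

M3

Descending from B4 to G4 is the same interval as ascending G4 to B4.
G to B spans three letter names (G-A-B): a third.
Counting semitones, G4→B4 is 4, which is the major third.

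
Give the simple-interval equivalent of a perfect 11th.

perfect 4th

Each octave removed subtracts seven from the number: 11 − 7 = 4.
That makes a perfect eleventh a compound perfect fourth — an octave plus a perfect fourth.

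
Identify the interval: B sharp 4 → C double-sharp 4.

m7

Descending from B#4 to C##4 is the same interval as ascending C##4 to B#4.
C to B spans seven letter names (C-D-E-F-G-A-B) — that makes it a seventh of some quality.
At 10 semitones, C##4→B#4 falls one short of a major seventh: minor.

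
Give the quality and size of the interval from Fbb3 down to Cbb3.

Descending from Fbb3 to Cbb3 is the same interval as ascending Cbb3 to Fbb3.
C to F spans four letter names (C-D-E-F), so the interval is some kind of fourth.
The perfect fourth spans 5 semitones, and Cbb3 to Fbb3 is exactly 5 semitones — so this is a perfect fourth.

P4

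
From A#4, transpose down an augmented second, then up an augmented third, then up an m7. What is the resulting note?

An augmented second down from A#4 is G4.
An augmented third up from G4 is B#4.
Up a minor seventh from B#4: A#5 (10 semitones up).

A#5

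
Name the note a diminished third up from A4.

Cb5

The third takes the letter from A up to C.
A diminished third is 2 semitones; 2 semitones up from A4 gives Cb5.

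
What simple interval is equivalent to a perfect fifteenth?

Take out an octave (7 from the number): 15 − 7 = 8.
That makes a perfect fifteenth a compound perfect octave — an octave plus a perfect octave.

perfect octave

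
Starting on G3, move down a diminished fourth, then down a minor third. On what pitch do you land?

B#2

Down a diminished fourth from G3: D#3 (4 semitones down).
A minor third down from D#3 is B#2.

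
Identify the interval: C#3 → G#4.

C to G spans five letter names (C-D-E-F-G), plus an octave, so the interval is some kind of twelfth.
Counting semitones, C#3→G#4 is 19, which is the perfect twelfth.
(Equivalently, a compound perfect fifth: a perfect fifth plus an octave.)

perfect twelfth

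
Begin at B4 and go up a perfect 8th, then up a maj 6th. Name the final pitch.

G#6

Up a perfect octave from B4: B5 (12 semitones up).
A major sixth up from B5 is G#6.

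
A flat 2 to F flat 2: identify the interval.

Descending from Ab2 to Fb2 is the same interval as ascending Fb2 to Ab2.
F to A spans three letter names (F-G-A) — that makes it a third of some quality.
Counting semitones, Fb2→Ab2 is 4, which is the major third.

major 3rd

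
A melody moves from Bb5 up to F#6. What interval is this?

B to F spans five letter names (B-C-D-E-F), so the interval is some kind of fifth.
Bb5 to F#6 spans 8 semitones — one semitone wider than the perfect fifth (7) — giving an augmented fifth.

augmented 5th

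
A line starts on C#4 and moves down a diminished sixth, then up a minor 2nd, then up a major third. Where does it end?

A diminished sixth down from C#4 is E##3.
E##3 up a minor second → F##3 (1 semitone).
F##3 up a major third → A##3 (4 semitones).

A##3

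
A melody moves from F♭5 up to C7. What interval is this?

F to C spans five letter names (F-G-A-B-C), plus an octave — that makes it a twelfth of some quality.
Fb5 to C7 spans 20 semitones — one semitone wider than the perfect twelfth (19) — giving an augmented twelfth.
(Equivalently, a compound augmented fifth: an augmented fifth plus an octave.)

A12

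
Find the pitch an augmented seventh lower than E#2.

Seven letter names down from E: F.
An augmented seventh spans 12 semitones, so from E#2 the target pitch is F1.

F1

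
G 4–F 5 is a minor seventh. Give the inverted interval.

major second

The rule of nine gives the new number: 9 − 7 = 2, so a seventh becomes a second.
Quality inverts too: minor becomes major. That makes the inversion a major second.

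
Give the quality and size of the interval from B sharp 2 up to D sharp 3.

B to D spans three letter names (B-C-D) — that makes it a third of some quality.
A major third would be 4 semitones, but B#2 to D#3 is 3 — one semitone narrower, making it a minor third.

m3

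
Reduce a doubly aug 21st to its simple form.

Each octave removed subtracts seven from the number: 21 − 14 = 7.
That makes a doubly augmented twenty-first a compound doubly augmented seventh — 2 octaves plus a doubly augmented seventh.

AA7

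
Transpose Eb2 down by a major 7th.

Fb1

Seven letter names down from E: F.
Moving 11 semitones down from Eb2 (the size of a major seventh) reaches Fb1.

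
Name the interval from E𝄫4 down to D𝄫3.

Descending from Ebb4 to Dbb3 is the same interval as ascending Dbb3 to Ebb4.
D to E spans two letter names (D-E), plus an octave, so the interval is some kind of ninth.
The major ninth spans 14 semitones, and Dbb3 to Ebb4 is exactly 14 semitones — so this is a major ninth.
(Equivalently, a compound major second: a major second plus an octave.)

M9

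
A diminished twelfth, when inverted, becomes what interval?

augmented 4th

First reduce the compound diminished twelfth to its simple form, a diminished fifth.
The rule of nine gives the new number: 9 − 5 = 4, so a fifth becomes a fourth.
The quality also flips — diminished becomes augmented — giving an augmented fourth.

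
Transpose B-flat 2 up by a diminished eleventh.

E-double-flat 4

The eleventh's letter: B up four letter names plus an octave → E.
A diminished eleventh spans 16 semitones, so from Bb2 the target pitch is Ebb4.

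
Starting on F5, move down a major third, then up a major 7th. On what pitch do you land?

Down a major third from F5: Db5 (4 semitones down).
A major seventh up from Db5 is C6.

C6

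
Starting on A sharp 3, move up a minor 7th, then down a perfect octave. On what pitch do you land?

G sharp 3

A minor seventh up from A#3 is G#4.
Down a perfect octave from G#4: G#3 (12 semitones down).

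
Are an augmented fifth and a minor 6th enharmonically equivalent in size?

Yes

An augmented fifth spans 8 semitones, and a minor sixth also spans 8 semitones — they're enharmonic.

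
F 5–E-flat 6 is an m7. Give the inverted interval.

major second

Inverted interval numbers add to nine, so a seventh pairs with a second (7 + 2 = 9).
The quality also flips — minor becomes major — giving a major second.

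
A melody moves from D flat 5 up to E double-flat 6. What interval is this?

D to E spans two letter names (D-E), plus an octave — that makes it a ninth of some quality.
Db5 to Ebb6 is 13 semitones, a half step short of the major ninth (14), so this is minor.
(Equivalently, a compound minor second: a minor second plus an octave.)

m9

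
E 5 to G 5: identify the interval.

E to G spans three letter names (E-F-G) — that makes it a third of some quality.
A major third would be 4 semitones, but E5 to G5 is 3 — one semitone narrower, making it a minor third.

m3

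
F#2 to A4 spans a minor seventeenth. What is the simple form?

Take out 2 octaves (14 from the number): 17 − 14 = 3.
So a minor seventeenth is 2 octaves plus a minor third. The quality is unchanged.

m3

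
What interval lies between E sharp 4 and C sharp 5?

E to C spans six letter names (E-F-G-A-B-C): a sixth.
A major sixth would be 9 semitones, but E#4 to C#5 is 8 — one semitone narrower, making it a minor sixth.

minor 6th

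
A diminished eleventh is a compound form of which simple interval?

Take out an octave (7 from the number): 11 − 7 = 4.
So a diminished eleventh is an octave plus a diminished fourth. The quality is unchanged.

d4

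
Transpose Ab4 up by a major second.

Bb4

Two letter names up from A: B.
A major second spans 2 semitones, so from Ab4 the target pitch is Bb4.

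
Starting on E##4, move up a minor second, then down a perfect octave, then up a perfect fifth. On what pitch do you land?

A minor second up from E##4 is F##4.
F##4 down a perfect octave → F##3 (12 semitones).
F##3 up a perfect fifth → C##4 (7 semitones).

C##4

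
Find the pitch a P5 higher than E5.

B5

The fifth takes the letter from E up to B.
A perfect fifth is 7 semitones; 7 semitones up from E5 gives B5.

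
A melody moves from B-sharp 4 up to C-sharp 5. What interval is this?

B to C spans two letter names (B-C) — that makes it a second of some quality.
At 1 semitone, B#4→C#5 falls one short of a major second: minor.

minor 2nd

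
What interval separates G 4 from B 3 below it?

Descending from G4 to B3 is the same interval as ascending B3 to G4.
B to G spans six letter names (B-C-D-E-F-G): a sixth.
A major sixth would be 9 semitones, but B3 to G4 is 8 — one semitone narrower, making it a minor sixth.

minor 6th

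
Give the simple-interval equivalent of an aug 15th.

augmented 8th

Subtracting seven from the interval number removes an octave: 15 − 7 = 8.
So an augmented fifteenth is an octave plus an augmented octave. The quality is unchanged.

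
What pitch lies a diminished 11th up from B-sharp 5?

E 7

Four letters up from B (plus an octave) reaches E.
A diminished eleventh spans 16 semitones, so from B#5 the target pitch is E7.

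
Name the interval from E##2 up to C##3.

E to C spans six letter names (E-F-G-A-B-C) — that makes it a sixth of some quality.
At 8 semitones, E##2→C##3 falls one short of a major sixth: minor.

minor sixth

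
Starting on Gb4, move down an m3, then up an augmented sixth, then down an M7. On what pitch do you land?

Gb4 down a minor third → Eb4 (3 semitones).
Eb4 up an augmented sixth → C#5 (10 semitones).
A major seventh down from C#5 is D4.

D4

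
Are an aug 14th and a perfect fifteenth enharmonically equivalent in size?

Both span 24 semitones: an augmented fourteenth and a perfect fifteenth are the same chromatic distance.

Yes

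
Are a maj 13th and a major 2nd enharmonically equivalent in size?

A major thirteenth spans 21 semitones; a major second spans 2 semitones. They differ by 19.

No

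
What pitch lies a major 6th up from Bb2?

Counting six letter names up from B lands on G.
A major sixth is 9 semitones; 9 semitones up from Bb2 gives G3.

G3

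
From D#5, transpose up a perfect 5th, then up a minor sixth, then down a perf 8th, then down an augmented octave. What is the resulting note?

F4

D#5 up a perfect fifth → A#5 (7 semitones).
A#5 up a minor sixth → F#6 (8 semitones).
A perfect octave down from F#6 is F#5.
An augmented octave down from F#5 is F4.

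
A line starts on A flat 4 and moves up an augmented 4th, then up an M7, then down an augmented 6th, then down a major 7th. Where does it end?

F flat 4

An augmented fourth up from Ab4 is D5.
A major seventh up from D5 is C#6.
An augmented sixth down from C#6 is Eb5.
A major seventh down from Eb5 is Fb4.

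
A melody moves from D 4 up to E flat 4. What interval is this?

m2

D to E spans two letter names (D-E), so the interval is some kind of second.
A major second would be 2 semitones, but D4 to Eb4 is 1 — one semitone narrower, making it a minor second.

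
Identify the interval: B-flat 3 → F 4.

perfect fifth

B to F spans five letter names (B-C-D-E-F): a fifth.
Bb3 to F4 is 7 semitones, matching the perfect fifth exactly, so the quality is perfect.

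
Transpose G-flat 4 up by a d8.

G-double-flat 5

An octave keeps the letter name G, an octave up from G.
A diminished octave spans 11 semitones, so from Gb4 the target pitch is Gbb5.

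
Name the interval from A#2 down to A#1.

Descending from A#2 to A#1 is the same interval as ascending A#1 to A#2.
A to A is the same letter name, plus an octave: an octave.
A#1 to A#2 is 12 semitones, matching the perfect octave exactly, so the quality is perfect.

perfect octave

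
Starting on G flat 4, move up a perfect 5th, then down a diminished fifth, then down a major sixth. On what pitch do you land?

B flat 3

Up a perfect fifth from Gb4: Db5 (7 semitones up).
Down a diminished fifth from Db5: G4 (6 semitones down).
Down a major sixth from G4: Bb3 (9 semitones down).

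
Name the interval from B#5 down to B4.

Descending from B#5 to B4 is the same interval as ascending B4 to B#5.
B to B is the same letter name, plus an octave, so the interval is some kind of octave.
The perfect octave is 12 semitones; here we have 13, one semitone wider: augmented.

A8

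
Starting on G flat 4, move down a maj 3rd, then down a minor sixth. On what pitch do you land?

G flat 3

A major third down from Gb4 is Ebb4.
A minor sixth down from Ebb4 is Gb3.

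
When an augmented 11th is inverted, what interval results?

d5

First reduce the compound augmented eleventh to its simple form, an augmented fourth.
The rule of nine gives the new number: 9 − 4 = 5, so a fourth becomes a fifth.
And augmented becomes diminished under inversion, so we get a diminished fifth.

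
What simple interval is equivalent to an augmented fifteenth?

A8

Subtracting seven from the interval number removes an octave: 15 − 7 = 8.
That makes an augmented fifteenth a compound augmented octave — an octave plus an augmented octave.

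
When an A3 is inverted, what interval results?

The rule of nine gives the new number: 9 − 3 = 6, so a third becomes a sixth.
Quality inverts too: augmented becomes diminished. That makes the inversion a diminished sixth.

diminished 6th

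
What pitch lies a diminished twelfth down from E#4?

The twelfth's letter: E down five letter names plus an octave → A.
A diminished twelfth spans 18 semitones, so from E#4 the target pitch is A##2.

A##2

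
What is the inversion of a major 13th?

First reduce the compound major thirteenth to its simple form, a major sixth.
Inverted interval numbers add to nine, so a sixth pairs with a third (6 + 3 = 9).
Quality inverts too: major becomes minor. That makes the inversion a minor third.

minor 3rd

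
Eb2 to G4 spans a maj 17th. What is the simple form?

M3

Subtracting seven from the interval number removes an octave: 17 − 14 = 3.
So a major seventeenth is 2 octaves plus a major third. The quality is unchanged.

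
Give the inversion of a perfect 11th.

First reduce the compound perfect eleventh to its simple form, a perfect fourth.
Inverted interval numbers add to nine, so a fourth pairs with a fifth (4 + 5 = 9).
And perfect stays perfect under inversion, so we get a perfect fifth.

perfect 5th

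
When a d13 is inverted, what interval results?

augmented 3rd

First reduce the compound diminished thirteenth to its simple form, a diminished sixth.
Interval numbers invert to sum to nine: 6 + 3 = 9, so a sixth inverts to a third.
And diminished becomes augmented under inversion, so we get an augmented third.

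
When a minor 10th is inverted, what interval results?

major sixth

First reduce the compound minor tenth to its simple form, a minor third.
Inverted interval numbers add to nine, so a third pairs with a sixth (3 + 6 = 9).
The quality also flips — minor becomes major — giving a major sixth.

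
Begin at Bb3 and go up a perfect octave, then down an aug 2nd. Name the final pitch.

Up a perfect octave from Bb3: Bb4 (12 semitones up).
Bb4 down an augmented second → Abb4 (3 semitones).

Abb4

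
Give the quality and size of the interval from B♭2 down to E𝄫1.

A12

Descending from Bb2 to Ebb1 is the same interval as ascending Ebb1 to Bb2.
E to B spans five letter names (E-F-G-A-B), plus an octave: a twelfth.
The perfect twelfth is 19 semitones; here we have 20, one semitone wider: augmented.
(Equivalently, a compound augmented fifth: an augmented fifth plus an octave.)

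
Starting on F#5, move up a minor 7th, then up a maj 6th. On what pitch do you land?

C#7

F#5 up a minor seventh → E6 (10 semitones).
E6 up a major sixth → C#7 (9 semitones).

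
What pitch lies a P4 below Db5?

Ab4

Counting four letter names down from D lands on A.
A perfect fourth spans 5 semitones, so from Db5 the target pitch is Ab4.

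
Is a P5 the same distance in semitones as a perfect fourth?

No

7 semitones (perfect fifth) vs 5 semitones (perfect fourth): not equal.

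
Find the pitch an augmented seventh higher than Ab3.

G#4

Seven letter names up from A: G.
An augmented seventh spans 12 semitones, so from Ab3 the target pitch is G#4.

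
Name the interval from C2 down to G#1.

diminished fourth

Descending from C2 to G#1 is the same interval as ascending G#1 to C2.
G to C spans four letter names (G-A-B-C): a fourth.
G#1 to C2 spans 4 semitones — one semitone narrower than the perfect fourth (5) — giving a diminished fourth.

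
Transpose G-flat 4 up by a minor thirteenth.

E-double-flat 6

Six letters up from G (plus an octave) reaches E.
A minor thirteenth is 20 semitones; 20 semitones up from Gb4 gives Ebb6.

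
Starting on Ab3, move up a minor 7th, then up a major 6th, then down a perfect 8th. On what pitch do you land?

Ab3 up a minor seventh → Gb4 (10 semitones).
Gb4 up a major sixth → Eb5 (9 semitones).
Down a perfect octave from Eb5: Eb4 (12 semitones down).

Eb4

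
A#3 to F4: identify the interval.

d6

A to F spans six letter names (A-B-C-D-E-F): a sixth.
The major sixth is 9 semitones; here we have 7, two semitones narrower: diminished.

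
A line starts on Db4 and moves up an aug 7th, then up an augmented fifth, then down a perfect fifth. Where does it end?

Up an augmented seventh from Db4: C#5 (12 semitones up).
C#5 up an augmented fifth → G##5 (8 semitones).
Down a perfect fifth from G##5: C##5 (7 semitones down).

C##5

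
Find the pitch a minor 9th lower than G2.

F#1

Counting two letter names plus an octave down from G lands on F.
Moving 13 semitones down from G2 (the size of a minor ninth) reaches F#1.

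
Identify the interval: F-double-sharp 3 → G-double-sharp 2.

m7

Descending from F##3 to G##2 is the same interval as ascending G##2 to F##3.
G to F spans seven letter names (G-A-B-C-D-E-F), so the interval is some kind of seventh.
A major seventh would be 11 semitones, but G##2 to F##3 is 10 — one semitone narrower, making it a minor seventh.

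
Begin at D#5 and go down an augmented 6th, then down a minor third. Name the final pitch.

D#5 down an augmented sixth → F4 (10 semitones).
F4 down a minor third → D4 (3 semitones).

D4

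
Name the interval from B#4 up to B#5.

B to B is the same letter name, plus an octave, so the interval is some kind of octave.
The perfect octave spans 12 semitones, and B#4 to B#5 is exactly 12 semitones — so this is a perfect octave.

P8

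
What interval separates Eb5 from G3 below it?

m13

Descending from Eb5 to G3 is the same interval as ascending G3 to Eb5.
G to E spans six letter names (G-A-B-C-D-E), plus an octave — that makes it a thirteenth of some quality.
G3 to Eb5 is 20 semitones, a half step short of the major thirteenth (21), so this is minor.
(Equivalently, a compound minor sixth: a minor sixth plus an octave.)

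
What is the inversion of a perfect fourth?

perfect 5th

The rule of nine gives the new number: 9 − 4 = 5, so a fourth becomes a fifth.
The quality also flips — perfect stays perfect — giving a perfect fifth.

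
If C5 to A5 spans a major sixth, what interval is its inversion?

Interval numbers invert to sum to nine: 6 + 3 = 9, so a sixth inverts to a third.
The quality also flips — major becomes minor — giving a minor third.

m3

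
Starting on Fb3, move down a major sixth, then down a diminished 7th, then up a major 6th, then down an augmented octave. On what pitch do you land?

Gb1

A major sixth down from Fb3 is Abb2.
A diminished seventh down from Abb2 is Bb1.
A major sixth up from Bb1 is G2.
G2 down an augmented octave → Gb1 (13 semitones).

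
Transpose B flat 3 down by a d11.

F sharp 2

Counting four letter names plus an octave down from B lands on F.
A diminished eleventh is 16 semitones; 16 semitones down from Bb3 gives F#2.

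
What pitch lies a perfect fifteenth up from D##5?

D##7

For a fifteenth the letter name doesn't change: still D, two octaves up.
A perfect fifteenth is 24 semitones; 24 semitones up from D##5 gives D##7.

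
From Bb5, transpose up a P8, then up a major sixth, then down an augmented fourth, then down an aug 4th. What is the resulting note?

Up a perfect octave from Bb5: Bb6 (12 semitones up).
Up a major sixth from Bb6: G7 (9 semitones up).
Down an augmented fourth from G7: Db7 (6 semitones down).
An augmented fourth down from Db7 is Abb6.

Abb6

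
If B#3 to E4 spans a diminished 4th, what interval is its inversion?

The rule of nine gives the new number: 9 − 4 = 5, so a fourth becomes a fifth.
The quality also flips — diminished becomes augmented — giving an augmented fifth.

A5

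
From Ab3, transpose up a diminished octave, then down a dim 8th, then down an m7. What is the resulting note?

A diminished octave up from Ab3 is Abb4.
Abb4 down a diminished octave → Ab3 (11 semitones).
Ab3 down a minor seventh → Bb2 (10 semitones).

Bb2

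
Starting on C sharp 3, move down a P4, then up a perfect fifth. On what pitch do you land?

D sharp 3

C#3 down a perfect fourth → G#2 (5 semitones).
Up a perfect fifth from G#2: D#3 (7 semitones up).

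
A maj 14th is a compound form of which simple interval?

major 7th

Take out an octave (7 from the number): 14 − 7 = 7.
Quality carries through unchanged, so the simple form is a major seventh.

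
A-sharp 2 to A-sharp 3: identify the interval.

perfect octave

A to A is the same letter name, plus an octave: an octave.
The perfect octave spans 12 semitones, and A#2 to A#3 is exactly 12 semitones — so this is a perfect octave.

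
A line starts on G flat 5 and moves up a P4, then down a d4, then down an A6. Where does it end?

B double-flat 4

Up a perfect fourth from Gb5: Cb6 (5 semitones up).
Down a diminished fourth from Cb6: G5 (4 semitones down).
An augmented sixth down from G5 is Bbb4.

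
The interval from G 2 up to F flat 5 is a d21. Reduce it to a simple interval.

Subtracting seven from the interval number removes an octave: 21 − 14 = 7.
So a diminished twenty-first is 2 octaves plus a diminished seventh. The quality is unchanged.

diminished seventh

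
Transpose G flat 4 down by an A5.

C double-flat 4

The fifth takes the letter from G down to C.
Moving 8 semitones down from Gb4 (the size of an augmented fifth) reaches Cbb4.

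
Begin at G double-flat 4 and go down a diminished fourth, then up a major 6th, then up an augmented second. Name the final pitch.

C sharp 5

A diminished fourth down from Gbb4 is Db4.
A major sixth up from Db4 is Bb4.
Up an augmented second from Bb4: C#5 (3 semitones up).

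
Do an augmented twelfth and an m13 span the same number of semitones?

An augmented twelfth spans 20 semitones, and a minor thirteenth also spans 20 semitones — they're enharmonic.

Yes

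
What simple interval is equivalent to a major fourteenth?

major 7th

Each octave removed subtracts seven from the number: 14 − 7 = 7.
Quality carries through unchanged, so the simple form is a major seventh.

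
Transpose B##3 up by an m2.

The second takes the letter from B up to C.
A minor second spans 1 semitone, so from B##3 the target pitch is C##4.

C##4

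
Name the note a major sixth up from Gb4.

Eb5

The sixth takes the letter from G up to E.
A major sixth is 9 semitones; 9 semitones up from Gb4 gives Eb5.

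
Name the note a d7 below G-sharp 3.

The seventh takes the letter from G down to A.
A diminished seventh spans 9 semitones, so from G#3 the target pitch is A##2.

A-double-sharp 2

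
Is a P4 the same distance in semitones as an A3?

Both span 5 semitones: a perfect fourth and an augmented third are the same chromatic distance.

Yes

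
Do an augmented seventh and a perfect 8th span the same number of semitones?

Yes

Both span 12 semitones: an augmented seventh and a perfect octave are the same chromatic distance.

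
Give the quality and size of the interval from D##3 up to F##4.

D to F spans three letter names (D-E-F), plus an octave: a tenth.
D##3 to F##4 is 15 semitones, a half step short of the major tenth (16), so this is minor.
(Equivalently, a compound minor third: a minor third plus an octave.)

m10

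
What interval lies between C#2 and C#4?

C to C is the same letter name, plus 2 octaves, so the interval is some kind of fifteenth.
The perfect fifteenth spans 24 semitones, and C#2 to C#4 is exactly 24 semitones — so this is a perfect fifteenth.
(Equivalently, a compound perfect octave: a perfect octave plus an octave.)

perfect fifteenth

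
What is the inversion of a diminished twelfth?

First reduce the compound diminished twelfth to its simple form, a diminished fifth.
Inverted interval numbers add to nine, so a fifth pairs with a fourth (5 + 4 = 9).
Quality inverts too: diminished becomes augmented. That makes the inversion an augmented fourth.

augmented 4th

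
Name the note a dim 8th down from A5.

A#4

An octave keeps the letter name A, an octave down from A.
A diminished octave is 11 semitones; 11 semitones down from A5 gives A#4.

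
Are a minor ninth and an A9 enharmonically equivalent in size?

13 semitones (minor ninth) vs 15 semitones (augmented ninth): not equal.

No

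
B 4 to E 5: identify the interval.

B to E spans four letter names (B-C-D-E) — that makes it a fourth of some quality.
Counting semitones, B4→E5 is 5, which is the perfect fourth.

perfect fourth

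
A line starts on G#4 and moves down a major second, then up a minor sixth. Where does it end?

A major second down from G#4 is F#4.
Up a minor sixth from F#4: D5 (8 semitones up).

D5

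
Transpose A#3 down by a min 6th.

Six letter names down from A: C.
Moving 8 semitones down from A#3 (the size of a minor sixth) reaches C##3.

C##3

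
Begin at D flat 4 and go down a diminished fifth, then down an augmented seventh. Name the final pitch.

A double-flat 2

A diminished fifth down from Db4 is G3.
Down an augmented seventh from G3: Abb2 (12 semitones down).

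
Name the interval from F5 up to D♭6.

F to D spans six letter names (F-G-A-B-C-D), so the interval is some kind of sixth.
A major sixth would be 9 semitones, but F5 to Db6 is 8 — one semitone narrower, making it a minor sixth.

minor sixth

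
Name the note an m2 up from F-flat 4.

The second takes the letter from F up to G.
A minor second spans 1 semitone, so from Fb4 the target pitch is Gbb4.

G-double-flat 4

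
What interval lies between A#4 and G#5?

A to G spans seven letter names (A-B-C-D-E-F-G) — that makes it a seventh of some quality.
A major seventh would be 11 semitones, but A#4 to G#5 is 10 — one semitone narrower, making it a minor seventh.

minor seventh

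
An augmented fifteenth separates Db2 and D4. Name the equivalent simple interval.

Each octave removed subtracts seven from the number: 15 − 7 = 8.
Quality carries through unchanged, so the simple form is an augmented octave.

A8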